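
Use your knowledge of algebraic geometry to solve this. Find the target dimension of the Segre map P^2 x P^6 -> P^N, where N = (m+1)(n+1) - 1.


The Segre embedding maps P^m x P^n into P^N via
all products of coordinates from each factor.
N = (m+1)(n+1) - 1
N = (2+1)(6+1) - 1
N = 3*7 - 1
N = 21 - 1 = 20

20


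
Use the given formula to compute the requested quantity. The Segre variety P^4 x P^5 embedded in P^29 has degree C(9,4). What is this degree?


The degree of the Segre variety P^4 x P^5 is C(m+n, m).
= C(9, 4)
= 126

126


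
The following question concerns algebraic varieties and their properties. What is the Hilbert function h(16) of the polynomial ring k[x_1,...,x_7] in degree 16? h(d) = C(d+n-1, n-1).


The Hilbert function for the polynomial ring in 7 variables is:
h(d) = C(d+n-1, n-1)
h(16) = C(16+7-1, 7-1) = C(22, 6)
= 22! / (6! * 16!)
= 74613

74613


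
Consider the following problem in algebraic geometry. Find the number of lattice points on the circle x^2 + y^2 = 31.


Systematically check integer values of x where x^2 <= 31.
For each valid x, check if 31 - x^2 is a perfect square.
Total integer solutions found: 0

0


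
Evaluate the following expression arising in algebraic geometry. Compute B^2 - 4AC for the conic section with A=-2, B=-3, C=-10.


The discriminant of a conic Ax^2 + Bxy + Cy^2 + ... = 0 is B^2 - 4AC.
B^2 = (-3)^2 = 9
4AC = 4*(-2)*(-10) = 80
Discriminant = 9 - 80 = -71

-71


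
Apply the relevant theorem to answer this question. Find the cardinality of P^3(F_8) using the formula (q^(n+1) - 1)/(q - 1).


P^3(F_8) has (q^(n+1) - 1)/(q - 1) points.
= 8^3 + 8^2 + 8^1 + 8^0
= 512 + 64 + 8 + 1
= 585

585


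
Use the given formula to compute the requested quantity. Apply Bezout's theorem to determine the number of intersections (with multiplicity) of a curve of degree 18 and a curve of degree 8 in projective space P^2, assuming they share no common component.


Bezout's theorem states the intersection count equals the product of degrees.
Intersection count = 18 * 8 = 144

144


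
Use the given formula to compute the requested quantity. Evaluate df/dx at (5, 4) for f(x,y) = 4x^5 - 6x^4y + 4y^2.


df/dx = 5*4*x^4 + 4*(-6)*x^3*y
At (5,4): 5*4*5^4 + 4*(-6)*5^3*4
= 12500 - 12000
= 500

500


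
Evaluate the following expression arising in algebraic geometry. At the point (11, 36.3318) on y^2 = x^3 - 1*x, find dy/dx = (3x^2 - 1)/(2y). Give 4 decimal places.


Using implicit differentiation of y^2 = x^3 - 1*x:
2y * dy/dx = 3x^2 - 1
dy/dx = (3x^2 - 1)/(2y)
Numerator: 3*11^2 - 1 = 362
Denominator: 2*36.3318 = 72.6636
dy/dx = 362/72.6636 = 4.9819

4.9819


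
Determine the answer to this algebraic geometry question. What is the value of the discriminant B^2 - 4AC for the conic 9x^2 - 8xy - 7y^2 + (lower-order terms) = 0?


The discriminant of a conic Ax^2 + Bxy + Cy^2 + ... = 0 is B^2 - 4AC.
B^2 = (-8)^2 = 64
4AC = 4*9*(-7) = -252
Discriminant = 64 + 252 = 316

316


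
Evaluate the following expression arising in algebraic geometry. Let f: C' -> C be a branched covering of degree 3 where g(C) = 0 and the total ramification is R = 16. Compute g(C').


Riemann-Hurwitz formula: 2g' - 2 = d(2g - 2) + R
Given: d = 3, g = 0, R = 16
2g' - 2 = 3*(2*0 - 2) + 16
2g' - 2 = 3*(-2) + 16
2g' - 2 = -6 + 16 = 10
2g' = 12
g' = 6

6


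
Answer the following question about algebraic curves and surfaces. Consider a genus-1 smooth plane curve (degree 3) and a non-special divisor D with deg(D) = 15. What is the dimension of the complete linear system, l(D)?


First, compute the genus of a smooth plane curve of degree 3:
g = (d-1)(d-2)/2 = (3-1)(3-2)/2 = 1
For a non-special divisor D (i.e., h^1(D) = 0), Riemann-Roch gives:
l(D) = deg(D) - g + 1
Since deg(D) = 15 >= 2g - 1 = 1, D is non-special.
l(D) = 15 - 1 + 1 = 15

15


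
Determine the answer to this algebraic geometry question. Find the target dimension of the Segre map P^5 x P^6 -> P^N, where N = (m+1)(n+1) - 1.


The Segre embedding maps P^m x P^n into P^N via
all products of coordinates from each factor.
N = (m+1)(n+1) - 1
N = (5+1)(6+1) - 1
N = 6*7 - 1
N = 42 - 1 = 41

41


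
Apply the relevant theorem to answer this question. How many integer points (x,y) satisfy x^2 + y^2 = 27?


Systematically check integer values of x where x^2 <= 27.
For each valid x, check if 27 - x^2 is a perfect square.
Total integer solutions found: 0

0


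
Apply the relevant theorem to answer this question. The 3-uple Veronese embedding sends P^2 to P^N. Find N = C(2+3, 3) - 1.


The Veronese embedding v_d: P^n -> P^N maps each point to all
degree-d monomials in n+1 homogeneous coordinates.
N = C(n+d, d) - 1
N = C(2+3, 3) - 1
N = C(5, 3) - 1
C(5, 3) = 10
N = 10 - 1 = 9

9


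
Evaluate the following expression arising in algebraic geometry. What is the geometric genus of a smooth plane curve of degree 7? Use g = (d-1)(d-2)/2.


Using the genus formula for smooth plane curves:
g = (d-1)(d-2)/2
g = (7-1)(7-2)/2
g = 6*5/2
g = 30/2 = 15

15


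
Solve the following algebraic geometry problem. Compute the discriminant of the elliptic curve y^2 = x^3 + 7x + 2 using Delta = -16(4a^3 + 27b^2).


Compute each component:
4a^3 = 4*7^3 = 4*343 = 1372
27b^2 = 27*2^2 = 27*4 = 108
4a^3 + 27b^2 = 1372 + 108 = 1480
Delta = -16*1480 = -23680

-23680


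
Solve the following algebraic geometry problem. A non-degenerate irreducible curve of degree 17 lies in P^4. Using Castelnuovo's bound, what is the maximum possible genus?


Castelnuovo's bound: write d - 1 = m(r-1) + epsilon with 0 <= epsilon < r-1.
d - 1 = 17 - 1 = 16
r - 1 = 4 - 1 = 3
16 = 5*3 + 1, so m = 5, epsilon = 1
pi(d, r) = m(m-1)(r-1)/2 + m*epsilon
= 5*4*3/2 + 5*1
= 60/2 + 5
= 30 + 5 = 35

35


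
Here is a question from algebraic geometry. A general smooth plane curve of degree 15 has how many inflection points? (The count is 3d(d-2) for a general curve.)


For a general smooth plane curve C of degree d, the inflection points are
the intersection of C with its Hessian curve, which has degree 3(d-2).
By Bezout, the total intersection number is d * 3(d-2) = 15 * 39 = 585.
For a general curve every flex is ordinary, so each contributes
multiplicity 1 to C·Hess(C), and the number of distinct inflection
points is 3d(d-2).
Inflection points = 3*15*(15-2) = 3*15*13 = 585

585


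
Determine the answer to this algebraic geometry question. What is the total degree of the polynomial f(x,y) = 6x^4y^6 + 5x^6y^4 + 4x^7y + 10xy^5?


Examine each term for its total degree (sum of exponents).
  Term '6x^4y^6' has total degree 4+6 = 10.
  Term '5x^6y^4' has total degree 6+4 = 10.
  Term '4x^7y' has total degree 7+1 = 8.
  Term '10xy^5' has total degree 1+5 = 6.
The maximum total degree among all terms is 10.

10


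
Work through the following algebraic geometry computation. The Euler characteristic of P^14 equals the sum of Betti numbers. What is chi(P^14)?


The complex projective space P^14 has one cell in each even real dimension 0, 2, ..., 28.
The cohomology groups are H^{2k}(P^14) = Z for k = 0,...,14, and 0 otherwise.
Euler characteristic = sum of Betti numbers = 1 per even-dimensional cohomology group.
chi(P^14) = 14 + 1 = 15

15


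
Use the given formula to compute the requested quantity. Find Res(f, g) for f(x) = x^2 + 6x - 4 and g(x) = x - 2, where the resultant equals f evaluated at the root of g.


For Res(f, x - c), we evaluate f at x = c.
f(2) = 2^2 + 6*2 - 4
= 4 + 12 - 4
= 16 - 4 = 12
Res(f, g) = 12

12


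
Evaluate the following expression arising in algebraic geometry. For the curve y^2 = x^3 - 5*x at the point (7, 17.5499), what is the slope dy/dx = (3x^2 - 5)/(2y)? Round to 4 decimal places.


Using implicit differentiation of y^2 = x^3 - 5*x:
2y * dy/dx = 3x^2 - 5
dy/dx = (3x^2 - 5)/(2y)
Numerator: 3*7^2 - 5 = 142
Denominator: 2*17.5499 = 35.0998
dy/dx = 142/35.0998 = 4.0456

4.0456


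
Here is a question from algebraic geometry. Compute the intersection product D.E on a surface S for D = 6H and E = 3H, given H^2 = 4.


Using bilinearity of the intersection pairing on a surface S:
(aH).(bH) = ab * (H.H)
We have H^2 = 4.
D.E = (6H).(3H) = 6*3*4
= 18*4
= 72

72


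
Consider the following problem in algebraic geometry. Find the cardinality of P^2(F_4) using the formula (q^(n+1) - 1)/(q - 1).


P^2(F_4) has (q^(n+1) - 1)/(q - 1) points.
= 4^2 + 4^1 + 4^0
= 16 + 4 + 1
= 21

21


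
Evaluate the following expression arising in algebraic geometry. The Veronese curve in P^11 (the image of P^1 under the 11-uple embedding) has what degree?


The rational normal curve in P^11 is the image of P^1 under the 11-uple Veronese.
A general hyperplane in P^11 pulls back to a degree-11 form on P^1, which has 11 zeros,
so the curve meets a general hyperplane in 11 points. Degree = 11.

11


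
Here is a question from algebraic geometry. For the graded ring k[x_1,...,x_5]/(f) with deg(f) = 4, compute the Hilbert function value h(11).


For R = k[x_1,...,x_n]/(f) with f homogeneous of degree e:
The Hilbert series is (1 - t^e)/(1 - t)^n.
So h(d) = C(d+n-1, n-1) - C(d-e+n-1, n-1) for d >= e.
With n=5, e=4, d=11:
C(11+5-1, 5-1) = C(15, 4) = 1365
C(11-4+5-1, 5-1) = C(11, 4) = 330
h(11) = 1365 - 330 = 1035

1035


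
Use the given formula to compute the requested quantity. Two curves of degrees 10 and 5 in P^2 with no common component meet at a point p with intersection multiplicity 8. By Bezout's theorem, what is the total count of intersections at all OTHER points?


By Bezout's theorem, the total intersection number is d1 * d2.
Total = 10 * 5 = 50
Intersection multiplicity at p = 8
Remaining intersections = 50 - 8 = 42

42


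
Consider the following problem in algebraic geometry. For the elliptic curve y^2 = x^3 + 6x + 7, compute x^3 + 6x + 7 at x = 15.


Compute x^3 + 6x + 7 at x = 15:
x^3 = 15^3 = 3375
6*x = 6*15 = 90
Sum: 3375 + 90 + 7 = 3472

3472


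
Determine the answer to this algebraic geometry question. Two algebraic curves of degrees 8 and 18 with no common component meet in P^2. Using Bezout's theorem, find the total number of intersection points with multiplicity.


Bezout's theorem states the intersection count equals the product of degrees.
Intersection count = 8 * 18 = 144

144


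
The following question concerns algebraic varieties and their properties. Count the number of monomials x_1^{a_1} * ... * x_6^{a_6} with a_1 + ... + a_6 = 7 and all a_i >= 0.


The number of degree-7 monomials in 6 variables is C(d+n-1, n-1).
= C(7+6-1, 6-1) = C(12, 5)
= 792

792


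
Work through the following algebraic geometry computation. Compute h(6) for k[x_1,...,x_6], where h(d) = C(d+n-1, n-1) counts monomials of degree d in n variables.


The Hilbert function for the polynomial ring in 6 variables is:
h(d) = C(d+n-1, n-1)
h(6) = C(6+6-1, 6-1) = C(11, 5)
= 11! / (5! * 6!)
= 462

462


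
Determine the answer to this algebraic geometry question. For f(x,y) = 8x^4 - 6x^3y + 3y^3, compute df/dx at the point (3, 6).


df/dx = 4*8*x^3 + 3*(-6)*x^2*y
At (3,6): 4*8*3^3 + 3*(-6)*3^2*6
= 864 - 972
= -108

-108


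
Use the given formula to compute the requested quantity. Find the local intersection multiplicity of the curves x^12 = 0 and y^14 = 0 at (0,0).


The intersection multiplicity of V(x^a) and V(y^b) at the origin is:
I(O; V(x^12), V(y^14)) = dim_k(k[x,y]/(x^12, y^14))
A basis for k[x,y]/(x^12, y^14) is the set of monomials x^i * y^j
where 0 <= i < 12 and 0 <= j < 14.
The number of such monomials is 12 * 14 = 168

168


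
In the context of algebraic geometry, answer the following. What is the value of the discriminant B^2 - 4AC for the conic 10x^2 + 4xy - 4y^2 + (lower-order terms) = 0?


The discriminant of a conic Ax^2 + Bxy + Cy^2 + ... = 0 is B^2 - 4AC.
B^2 = 4^2 = 16
4AC = 4*10*(-4) = -160
Discriminant = 16 + 160 = 176

176


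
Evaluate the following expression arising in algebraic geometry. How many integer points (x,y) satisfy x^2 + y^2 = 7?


Systematically check integer values of x where x^2 <= 7.
For each valid x, check if 7 - x^2 is a perfect square.
Total integer solutions found: 0

0


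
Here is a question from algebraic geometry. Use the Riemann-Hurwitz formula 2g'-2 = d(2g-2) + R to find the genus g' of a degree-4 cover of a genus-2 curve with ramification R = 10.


Riemann-Hurwitz formula: 2g' - 2 = d(2g - 2) + R
Given: d = 4, g = 2, R = 10
2g' - 2 = 4*(2*2 - 2) + 10
2g' - 2 = 4*2 + 10
2g' - 2 = 8 + 10 = 18
2g' = 20
g' = 10

10


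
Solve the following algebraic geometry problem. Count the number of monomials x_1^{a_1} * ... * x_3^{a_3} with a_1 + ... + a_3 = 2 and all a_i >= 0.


The number of degree-2 monomials in 3 variables is C(d+n-1, n-1).
= C(2+3-1, 3-1) = C(4, 2)
= 6

6


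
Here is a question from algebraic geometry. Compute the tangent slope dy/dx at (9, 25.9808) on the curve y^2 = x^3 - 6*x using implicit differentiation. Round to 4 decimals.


Using implicit differentiation of y^2 = x^3 - 6*x:
2y * dy/dx = 3x^2 - 6
dy/dx = (3x^2 - 6)/(2y)
Numerator: 3*9^2 - 6 = 237
Denominator: 2*25.9808 = 51.9616
dy/dx = 237/51.9616 = 4.5611

4.5611


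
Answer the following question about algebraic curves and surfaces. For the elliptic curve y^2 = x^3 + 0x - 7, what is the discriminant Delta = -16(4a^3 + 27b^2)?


Compute each component:
4a^3 = 4*0^3 = 4*0 = 0
27b^2 = 27*(-7)^2 = 27*49 = 1323
4a^3 + 27b^2 = 0 + 1323 = 1323
Delta = -16*1323 = -21168

-21168


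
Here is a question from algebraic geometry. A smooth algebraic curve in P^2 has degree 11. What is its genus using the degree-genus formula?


Using the genus formula for smooth plane curves:
g = (d-1)(d-2)/2
g = (11-1)(11-2)/2
g = 10*9/2
g = 90/2 = 45

45


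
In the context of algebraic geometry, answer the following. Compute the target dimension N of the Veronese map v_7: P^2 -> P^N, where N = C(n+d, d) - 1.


The Veronese embedding v_d: P^n -> P^N maps each point to all
degree-d monomials in n+1 homogeneous coordinates.
N = C(n+d, d) - 1
N = C(2+7, 7) - 1
N = C(9, 7) - 1
C(9, 7) = 36
N = 36 - 1 = 35

35


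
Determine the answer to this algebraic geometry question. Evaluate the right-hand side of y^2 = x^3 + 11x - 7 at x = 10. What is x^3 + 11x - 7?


Compute x^3 + 11x - 7 at x = 10:
x^3 = 10^3 = 1000
11*x = 11*10 = 110
Sum: 1000 + 110 - 7 = 1103

1103


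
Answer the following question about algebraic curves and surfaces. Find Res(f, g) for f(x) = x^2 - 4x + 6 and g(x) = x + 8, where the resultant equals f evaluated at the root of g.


For Res(f, x - c), we evaluate f at x = c.
f(-8) = (-8)^2 - 4*(-8) + 6
= 64 + 32 + 6
= 96 + 6 = 102
Res(f, g) = 102

102


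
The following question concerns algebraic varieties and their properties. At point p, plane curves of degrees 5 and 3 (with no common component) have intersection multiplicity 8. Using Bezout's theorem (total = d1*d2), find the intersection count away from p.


By Bezout's theorem, the total intersection number is d1 * d2.
Total = 5 * 3 = 15
Intersection multiplicity at p = 8
Remaining intersections = 15 - 8 = 7

7


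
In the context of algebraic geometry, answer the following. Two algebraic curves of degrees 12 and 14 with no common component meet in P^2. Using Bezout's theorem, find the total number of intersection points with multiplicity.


Bezout's theorem states the intersection count equals the product of degrees.
Intersection count = 12 * 14 = 168

168


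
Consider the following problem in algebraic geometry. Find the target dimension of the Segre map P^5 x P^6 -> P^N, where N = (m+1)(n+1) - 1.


The Segre embedding maps P^m x P^n into P^N via
all products of coordinates from each factor.
N = (m+1)(n+1) - 1
N = (5+1)(6+1) - 1
N = 6*7 - 1
N = 42 - 1 = 41

41


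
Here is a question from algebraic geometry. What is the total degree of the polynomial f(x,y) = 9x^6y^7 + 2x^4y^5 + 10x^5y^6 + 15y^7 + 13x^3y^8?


Examine each term for its total degree (sum of exponents).
  Term '9x^6y^7' has total degree 6+7 = 13.
  Term '2x^4y^5' has total degree 4+5 = 9.
  Term '10x^5y^6' has total degree 5+6 = 11.
  Term '15y^7' has total degree 0+7 = 7.
  Term '13x^3y^8' has total degree 3+8 = 11.
The maximum total degree among all terms is 13.

13


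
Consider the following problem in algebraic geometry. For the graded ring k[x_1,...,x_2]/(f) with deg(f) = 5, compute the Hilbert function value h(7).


For R = k[x_1,...,x_n]/(f) with f homogeneous of degree e:
The Hilbert series is (1 - t^e)/(1 - t)^n.
So h(d) = C(d+n-1, n-1) - C(d-e+n-1, n-1) for d >= e.
With n=2, e=5, d=7:
C(7+2-1, 2-1) = C(8, 1) = 8
C(7-5+2-1, 2-1) = C(3, 1) = 3
h(7) = 8 - 3 = 5

5


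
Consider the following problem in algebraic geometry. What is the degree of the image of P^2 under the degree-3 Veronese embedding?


The Veronese variety v_3(P^2) has degree d^r.
d^r = 3^2 = 9

9


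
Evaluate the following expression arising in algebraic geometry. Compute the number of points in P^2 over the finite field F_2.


P^2(F_2) has (q^(n+1) - 1)/(q - 1) points.
= 2^2 + 2^1 + 2^0
= 4 + 2 + 1
= 7

7


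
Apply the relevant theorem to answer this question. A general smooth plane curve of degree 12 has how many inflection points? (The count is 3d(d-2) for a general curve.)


For a general smooth plane curve C of degree d, the inflection points are
the intersection of C with its Hessian curve, which has degree 3(d-2).
By Bezout, the total intersection number is d * 3(d-2) = 12 * 30 = 360.
For a general curve every flex is ordinary, so each contributes
multiplicity 1 to C·Hess(C), and the number of distinct inflection
points is 3d(d-2).
Inflection points = 3*12*(12-2) = 3*12*10 = 360

360


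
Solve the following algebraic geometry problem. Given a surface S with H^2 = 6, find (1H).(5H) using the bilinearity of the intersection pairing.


Using bilinearity of the intersection pairing on a surface S:
(aH).(bH) = ab * (H.H)
We have H^2 = 6.
D.E = (1H).(5H) = 1*5*6
= 5*6
= 30

30


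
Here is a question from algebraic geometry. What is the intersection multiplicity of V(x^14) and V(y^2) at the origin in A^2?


The intersection multiplicity of V(x^a) and V(y^b) at the origin is:
I(O; V(x^14), V(y^2)) = dim_k(k[x,y]/(x^14, y^2))
A basis for k[x,y]/(x^14, y^2) is the set of monomials x^i * y^j
where 0 <= i < 14 and 0 <= j < 2.
The number of such monomials is 14 * 2 = 28

28


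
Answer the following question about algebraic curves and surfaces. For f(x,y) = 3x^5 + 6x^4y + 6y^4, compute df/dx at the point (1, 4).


df/dx = 5*3*x^4 + 4*6*x^3*y
At (1,4): 5*3*1^4 + 4*6*1^3*4
= 15 + 96
= 111

111


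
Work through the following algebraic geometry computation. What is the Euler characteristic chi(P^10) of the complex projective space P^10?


The complex projective space P^10 has one cell in each even real dimension 0, 2, ..., 20.
The cohomology groups are H^{2k}(P^10) = Z for k = 0,...,10, and 0 otherwise.
Euler characteristic = sum of Betti numbers = 1 per even-dimensional cohomology group.
chi(P^10) = 10 + 1 = 11

11


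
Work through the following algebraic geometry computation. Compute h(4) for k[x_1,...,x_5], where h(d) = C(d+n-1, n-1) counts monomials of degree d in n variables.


The Hilbert function for the polynomial ring in 5 variables is:
h(d) = C(d+n-1, n-1)
h(4) = C(4+5-1, 5-1) = C(8, 4)
= 8! / (4! * 4!)
= 70

70


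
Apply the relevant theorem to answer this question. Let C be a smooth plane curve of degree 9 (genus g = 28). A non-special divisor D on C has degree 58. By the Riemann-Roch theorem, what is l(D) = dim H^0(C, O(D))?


First, compute the genus of a smooth plane curve of degree 9:
g = (d-1)(d-2)/2 = (9-1)(9-2)/2 = 28
For a non-special divisor D (i.e., h^1(D) = 0), Riemann-Roch gives:
l(D) = deg(D) - g + 1
Since deg(D) = 58 >= 2g - 1 = 55, D is non-special.
l(D) = 58 - 28 + 1 = 31

31


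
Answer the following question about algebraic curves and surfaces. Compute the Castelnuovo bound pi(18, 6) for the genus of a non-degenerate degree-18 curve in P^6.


Castelnuovo's bound: write d - 1 = m(r-1) + epsilon with 0 <= epsilon < r-1.
d - 1 = 18 - 1 = 17
r - 1 = 6 - 1 = 5
17 = 3*5 + 2, so m = 3, epsilon = 2
pi(d, r) = m(m-1)(r-1)/2 + m*epsilon
= 3*2*5/2 + 3*2
= 30/2 + 6
= 15 + 6 = 21

21


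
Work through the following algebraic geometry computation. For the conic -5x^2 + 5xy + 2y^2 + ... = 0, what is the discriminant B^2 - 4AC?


The discriminant of a conic Ax^2 + Bxy + Cy^2 + ... = 0 is B^2 - 4AC.
B^2 = 5^2 = 25
4AC = 4*(-5)*2 = -40
Discriminant = 25 + 40 = 65

65


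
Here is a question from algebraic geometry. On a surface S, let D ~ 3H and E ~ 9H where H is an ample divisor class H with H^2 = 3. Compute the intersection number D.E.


Using bilinearity of the intersection pairing on a surface S:
(aH).(bH) = ab * (H.H)
We have H^2 = 3.
D.E = (3H).(9H) = 3*9*3
= 27*3
= 81

81


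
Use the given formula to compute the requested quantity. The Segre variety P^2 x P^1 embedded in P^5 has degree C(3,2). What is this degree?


The degree of the Segre variety P^2 x P^1 is C(m+n, m).
= C(3, 2)
= 3

3


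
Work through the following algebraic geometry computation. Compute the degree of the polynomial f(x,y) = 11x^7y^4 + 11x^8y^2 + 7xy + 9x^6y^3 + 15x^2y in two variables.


Examine each term for its total degree (sum of exponents).
  Term '11x^7y^4' has total degree 7+4 = 11.
  Term '11x^8y^2' has total degree 8+2 = 10.
  Term '7xy' has total degree 1+1 = 2.
  Term '9x^6y^3' has total degree 6+3 = 9.
  Term '15x^2y' has total degree 2+1 = 3.
The maximum total degree among all terms is 11.

11


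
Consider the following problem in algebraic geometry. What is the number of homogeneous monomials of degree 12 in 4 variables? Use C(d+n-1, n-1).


The number of degree-12 monomials in 4 variables is C(d+n-1, n-1).
= C(12+4-1, 4-1) = C(15, 3)
= 455

455


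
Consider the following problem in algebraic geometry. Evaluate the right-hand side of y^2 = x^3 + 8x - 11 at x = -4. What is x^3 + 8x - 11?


Compute x^3 + 8x - 11 at x = -4:
x^3 = (-4)^3 = -64
8*x = 8*(-4) = -32
Sum: -64 - 32 - 11 = -107

-107


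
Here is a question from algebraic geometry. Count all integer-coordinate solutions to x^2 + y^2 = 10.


Systematically check integer values of x where x^2 <= 10.
For each valid x, check if 10 - x^2 is a perfect square.
x=1: 10 - 1 = 9, sqrt = 3 (valid)
x=3: 10 - 9 = 1, sqrt = 1 (valid)
Total integer solutions found: 8

8


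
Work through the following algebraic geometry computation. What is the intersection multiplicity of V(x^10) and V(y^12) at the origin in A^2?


The intersection multiplicity of V(x^a) and V(y^b) at the origin is:
I(O; V(x^10), V(y^12)) = dim_k(k[x,y]/(x^10, y^12))
A basis for k[x,y]/(x^10, y^12) is the set of monomials x^i * y^j
where 0 <= i < 10 and 0 <= j < 12.
The number of such monomials is 10 * 12 = 120

120


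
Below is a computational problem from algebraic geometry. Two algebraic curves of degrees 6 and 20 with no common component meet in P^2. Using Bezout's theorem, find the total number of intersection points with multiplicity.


Bezout's theorem states the intersection count equals the product of degrees.
Intersection count = 6 * 20 = 120

120


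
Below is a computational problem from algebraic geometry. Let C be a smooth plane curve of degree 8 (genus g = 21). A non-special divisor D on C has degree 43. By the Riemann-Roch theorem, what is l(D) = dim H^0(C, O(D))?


First, compute the genus of a smooth plane curve of degree 8:
g = (d-1)(d-2)/2 = (8-1)(8-2)/2 = 21
For a non-special divisor D (i.e., h^1(D) = 0), Riemann-Roch gives:
l(D) = deg(D) - g + 1
Since deg(D) = 43 >= 2g - 1 = 41, D is non-special.
l(D) = 43 - 21 + 1 = 23

23


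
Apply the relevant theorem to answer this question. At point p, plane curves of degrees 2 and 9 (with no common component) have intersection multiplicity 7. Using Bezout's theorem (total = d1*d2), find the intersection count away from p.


By Bezout's theorem, the total intersection number is d1 * d2.
Total = 2 * 9 = 18
Intersection multiplicity at p = 7
Remaining intersections = 18 - 7 = 11

11


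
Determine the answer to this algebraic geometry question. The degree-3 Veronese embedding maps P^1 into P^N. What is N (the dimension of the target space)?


The Veronese embedding v_d: P^n -> P^N maps each point to all
degree-d monomials in n+1 homogeneous coordinates.
N = C(n+d, d) - 1
N = C(1+3, 3) - 1
N = C(4, 3) - 1
C(4, 3) = 4
N = 4 - 1 = 3

3


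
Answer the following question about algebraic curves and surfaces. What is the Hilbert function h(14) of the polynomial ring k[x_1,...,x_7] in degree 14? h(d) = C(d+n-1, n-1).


The Hilbert function for the polynomial ring in 7 variables is:
h(d) = C(d+n-1, n-1)
h(14) = C(14+7-1, 7-1) = C(20, 6)
= 20! / (6! * 14!)
= 38760

38760


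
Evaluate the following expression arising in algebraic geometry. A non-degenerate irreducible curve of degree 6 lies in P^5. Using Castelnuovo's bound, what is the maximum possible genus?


Castelnuovo's bound: write d - 1 = m(r-1) + epsilon with 0 <= epsilon < r-1.
d - 1 = 6 - 1 = 5
r - 1 = 5 - 1 = 4
5 = 1*4 + 1, so m = 1, epsilon = 1
pi(d, r) = m(m-1)(r-1)/2 + m*epsilon
= 1*0*4/2 + 1*1
= 0/2 + 1
= 0 + 1 = 1

1


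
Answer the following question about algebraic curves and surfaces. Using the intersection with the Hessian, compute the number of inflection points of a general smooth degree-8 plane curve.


For a general smooth plane curve C of degree d, the inflection points are
the intersection of C with its Hessian curve, which has degree 3(d-2).
By Bezout, the total intersection number is d * 3(d-2) = 8 * 18 = 144.
For a general curve every flex is ordinary, so each contributes
multiplicity 1 to C·Hess(C), and the number of distinct inflection
points is 3d(d-2).
Inflection points = 3*8*(8-2) = 3*8*6 = 144

144


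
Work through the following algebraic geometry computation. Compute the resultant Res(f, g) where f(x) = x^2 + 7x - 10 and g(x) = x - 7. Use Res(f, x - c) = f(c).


For Res(f, x - c), we evaluate f at x = c.
f(7) = 7^2 + 7*7 - 10
= 49 + 49 - 10
= 98 - 10 = 88
Res(f, g) = 88

88


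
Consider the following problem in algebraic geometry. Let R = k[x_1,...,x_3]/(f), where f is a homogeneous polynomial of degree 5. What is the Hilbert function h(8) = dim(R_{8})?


For R = k[x_1,...,x_n]/(f) with f homogeneous of degree e:
The Hilbert series is (1 - t^e)/(1 - t)^n.
So h(d) = C(d+n-1, n-1) - C(d-e+n-1, n-1) for d >= e.
With n=3, e=5, d=8:
C(8+3-1, 3-1) = C(10, 2) = 45
C(8-5+3-1, 3-1) = C(5, 2) = 10
h(8) = 45 - 10 = 35

35


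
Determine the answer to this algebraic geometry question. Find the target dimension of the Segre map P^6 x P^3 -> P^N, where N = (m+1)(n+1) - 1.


The Segre embedding maps P^m x P^n into P^N via
all products of coordinates from each factor.
N = (m+1)(n+1) - 1
N = (6+1)(3+1) - 1
N = 7*4 - 1
N = 28 - 1 = 27

27


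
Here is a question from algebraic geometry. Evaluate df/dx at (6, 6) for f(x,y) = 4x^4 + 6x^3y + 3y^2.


df/dx = 4*4*x^3 + 3*6*x^2*y
At (6,6): 4*4*6^3 + 3*6*6^2*6
= 3456 + 3888
= 7344

7344


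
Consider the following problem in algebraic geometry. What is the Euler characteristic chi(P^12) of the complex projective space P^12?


The complex projective space P^12 has one cell in each even real dimension 0, 2, ..., 24.
The cohomology groups are H^{2k}(P^12) = Z for k = 0,...,12, and 0 otherwise.
Euler characteristic = sum of Betti numbers = 1 per even-dimensional cohomology group.
chi(P^12) = 12 + 1 = 13

13


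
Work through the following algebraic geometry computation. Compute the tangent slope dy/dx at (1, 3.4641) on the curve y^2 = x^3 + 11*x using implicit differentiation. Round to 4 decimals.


Using implicit differentiation of y^2 = x^3 + 11*x:
2y * dy/dx = 3x^2 + 11
dy/dx = (3x^2 + 11)/(2y)
Numerator: 3*1^2 + 11 = 14
Denominator: 2*3.4641 = 6.9282
dy/dx = 14/6.9282 = 2.0207

2.0207


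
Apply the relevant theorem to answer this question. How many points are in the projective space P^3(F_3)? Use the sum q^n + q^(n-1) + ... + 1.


P^3(F_3) has (q^(n+1) - 1)/(q - 1) points.
= 3^3 + 3^2 + 3^1 + 3^0
= 27 + 9 + 3 + 1
= 40

40


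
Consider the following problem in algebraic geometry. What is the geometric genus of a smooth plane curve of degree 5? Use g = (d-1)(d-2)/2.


Using the genus formula for smooth plane curves:
g = (d-1)(d-2)/2
g = (5-1)(5-2)/2
g = 4*3/2
g = 12/2 = 6

6


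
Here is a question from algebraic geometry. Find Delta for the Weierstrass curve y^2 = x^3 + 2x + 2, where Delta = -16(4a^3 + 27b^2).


Compute each component:
4a^3 = 4*2^3 = 4*8 = 32
27b^2 = 27*2^2 = 27*4 = 108
4a^3 + 27b^2 = 32 + 108 = 140
Delta = -16*140 = -2240

-2240


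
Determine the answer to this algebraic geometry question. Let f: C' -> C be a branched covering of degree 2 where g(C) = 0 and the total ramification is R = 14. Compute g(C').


Riemann-Hurwitz formula: 2g' - 2 = d(2g - 2) + R
Given: d = 2, g = 0, R = 14
2g' - 2 = 2*(2*0 - 2) + 14
2g' - 2 = 2*(-2) + 14
2g' - 2 = -4 + 14 = 10
2g' = 12
g' = 6

6


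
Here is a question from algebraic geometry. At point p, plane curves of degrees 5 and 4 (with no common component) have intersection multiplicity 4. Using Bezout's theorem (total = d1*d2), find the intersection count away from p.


By Bezout's theorem, the total intersection number is d1 * d2.
Total = 5 * 4 = 20
Intersection multiplicity at p = 4
Remaining intersections = 20 - 4 = 16

16


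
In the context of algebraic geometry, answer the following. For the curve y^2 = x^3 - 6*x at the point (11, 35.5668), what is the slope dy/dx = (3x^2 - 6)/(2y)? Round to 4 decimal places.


Using implicit differentiation of y^2 = x^3 - 6*x:
2y * dy/dx = 3x^2 - 6
dy/dx = (3x^2 - 6)/(2y)
Numerator: 3*11^2 - 6 = 357
Denominator: 2*35.5668 = 71.1336
dy/dx = 357/71.1336 = 5.0187

5.0187


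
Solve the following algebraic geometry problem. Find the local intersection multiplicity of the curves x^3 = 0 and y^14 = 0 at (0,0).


The intersection multiplicity of V(x^a) and V(y^b) at the origin is:
I(O; V(x^3), V(y^14)) = dim_k(k[x,y]/(x^3, y^14))
A basis for k[x,y]/(x^3, y^14) is the set of monomials x^i * y^j
where 0 <= i < 3 and 0 <= j < 14.
The number of such monomials is 3 * 14 = 42

42


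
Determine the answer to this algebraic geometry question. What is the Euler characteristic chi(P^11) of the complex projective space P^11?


The complex projective space P^11 has one cell in each even real dimension 0, 2, ..., 22.
The cohomology groups are H^{2k}(P^11) = Z for k = 0,...,11, and 0 otherwise.
Euler characteristic = sum of Betti numbers = 1 per even-dimensional cohomology group.
chi(P^11) = 11 + 1 = 12

12


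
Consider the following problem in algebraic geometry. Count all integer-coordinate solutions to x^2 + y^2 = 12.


Systematically check integer values of x where x^2 <= 12.
For each valid x, check if 12 - x^2 is a perfect square.
Total integer solutions found: 0

0


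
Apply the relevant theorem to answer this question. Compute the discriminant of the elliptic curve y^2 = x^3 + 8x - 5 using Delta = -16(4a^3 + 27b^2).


Compute each component:
4a^3 = 4*8^3 = 4*512 = 2048
27b^2 = 27*(-5)^2 = 27*25 = 675
4a^3 + 27b^2 = 2048 + 675 = 2723
Delta = -16*2723 = -43568

-43568


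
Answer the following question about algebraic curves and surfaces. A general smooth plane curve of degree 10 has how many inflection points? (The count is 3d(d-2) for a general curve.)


For a general smooth plane curve C of degree d, the inflection points are
the intersection of C with its Hessian curve, which has degree 3(d-2).
By Bezout, the total intersection number is d * 3(d-2) = 10 * 24 = 240.
For a general curve every flex is ordinary, so each contributes
multiplicity 1 to C·Hess(C), and the number of distinct inflection
points is 3d(d-2).
Inflection points = 3*10*(10-2) = 3*10*8 = 240

240


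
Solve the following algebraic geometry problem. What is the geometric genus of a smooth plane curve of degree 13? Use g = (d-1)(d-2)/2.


Using the genus formula for smooth plane curves:
g = (d-1)(d-2)/2
g = (13-1)(13-2)/2
g = 12*11/2
g = 132/2 = 66

66


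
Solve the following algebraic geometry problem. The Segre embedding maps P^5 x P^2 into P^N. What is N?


The Segre embedding maps P^m x P^n into P^N via
all products of coordinates from each factor.
N = (m+1)(n+1) - 1
N = (5+1)(2+1) - 1
N = 6*3 - 1
N = 18 - 1 = 17

17


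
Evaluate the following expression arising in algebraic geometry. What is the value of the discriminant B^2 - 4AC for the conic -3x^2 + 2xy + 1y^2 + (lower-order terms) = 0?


The discriminant of a conic Ax^2 + Bxy + Cy^2 + ... = 0 is B^2 - 4AC.
B^2 = 2^2 = 4
4AC = 4*(-3)*1 = -12
Discriminant = 4 + 12 = 16

16


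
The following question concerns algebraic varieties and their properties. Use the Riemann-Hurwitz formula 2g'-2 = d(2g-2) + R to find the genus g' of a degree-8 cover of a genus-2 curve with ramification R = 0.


Riemann-Hurwitz formula: 2g' - 2 = d(2g - 2) + R
Given: d = 8, g = 2, R = 0
2g' - 2 = 8*(2*2 - 2) + 0
2g' - 2 = 8*2 + 0
2g' - 2 = 16 + 0 = 16
2g' = 18
g' = 9

9


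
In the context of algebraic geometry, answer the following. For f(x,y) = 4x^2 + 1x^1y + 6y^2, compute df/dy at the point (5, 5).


df/dy = 1*x^1 + 2*6*y^1
At (5,5): 1*5^1 + 2*6*5^1
= 5 + 60
= 65

65


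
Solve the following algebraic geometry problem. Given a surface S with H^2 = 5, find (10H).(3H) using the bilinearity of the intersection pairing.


Using bilinearity of the intersection pairing on a surface S:
(aH).(bH) = ab * (H.H)
We have H^2 = 5.
D.E = (10H).(3H) = 10*3*5
= 30*5
= 150

150


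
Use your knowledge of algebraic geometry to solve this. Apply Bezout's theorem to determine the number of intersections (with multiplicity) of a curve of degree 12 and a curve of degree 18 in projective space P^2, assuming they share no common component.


Bezout's theorem states the intersection count equals the product of degrees.
Intersection count = 12 * 18 = 216

216


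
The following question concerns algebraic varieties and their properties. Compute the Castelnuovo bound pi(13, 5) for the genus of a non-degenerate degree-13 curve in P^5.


Castelnuovo's bound: write d - 1 = m(r-1) + epsilon with 0 <= epsilon < r-1.
d - 1 = 13 - 1 = 12
r - 1 = 5 - 1 = 4
12 = 3*4 + 0, so m = 3, epsilon = 0
pi(d, r) = m(m-1)(r-1)/2 + m*epsilon
= 3*2*4/2 + 3*0
= 24/2 + 0
= 12 + 0 = 12

12


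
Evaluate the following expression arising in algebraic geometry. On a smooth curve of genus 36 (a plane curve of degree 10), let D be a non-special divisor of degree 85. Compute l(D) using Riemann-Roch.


First, compute the genus of a smooth plane curve of degree 10:
g = (d-1)(d-2)/2 = (10-1)(10-2)/2 = 36
For a non-special divisor D (i.e., h^1(D) = 0), Riemann-Roch gives:
l(D) = deg(D) - g + 1
Since deg(D) = 85 >= 2g - 1 = 71, D is non-special.
l(D) = 85 - 36 + 1 = 50

50


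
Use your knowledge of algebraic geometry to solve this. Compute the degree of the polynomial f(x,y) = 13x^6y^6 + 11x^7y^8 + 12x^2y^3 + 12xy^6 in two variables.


Examine each term for its total degree (sum of exponents).
  Term '13x^6y^6' has total degree 6+6 = 12.
  Term '11x^7y^8' has total degree 7+8 = 15.
  Term '12x^2y^3' has total degree 2+3 = 5.
  Term '12xy^6' has total degree 1+6 = 7.
The maximum total degree among all terms is 15.

15


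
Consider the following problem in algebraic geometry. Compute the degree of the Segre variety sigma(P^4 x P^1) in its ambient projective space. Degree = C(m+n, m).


The degree of the Segre variety P^4 x P^1 is C(m+n, m).
= C(5, 4)
= 5

5


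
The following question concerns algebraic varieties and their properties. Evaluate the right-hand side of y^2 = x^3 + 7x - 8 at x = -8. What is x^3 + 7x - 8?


Compute x^3 + 7x - 8 at x = -8:
x^3 = (-8)^3 = -512
7*x = 7*(-8) = -56
Sum: -512 - 56 - 8 = -576

-576


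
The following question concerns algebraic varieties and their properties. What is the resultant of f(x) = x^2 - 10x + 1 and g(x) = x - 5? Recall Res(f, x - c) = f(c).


For Res(f, x - c), we evaluate f at x = c.
f(5) = 5^2 - 10*5 + 1
= 25 - 50 + 1
= -25 + 1 = -24
Res(f, g) = -24

-24


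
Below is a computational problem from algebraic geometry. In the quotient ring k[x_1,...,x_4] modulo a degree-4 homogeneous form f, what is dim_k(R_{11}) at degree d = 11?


For R = k[x_1,...,x_n]/(f) with f homogeneous of degree e:
The Hilbert series is (1 - t^e)/(1 - t)^n.
So h(d) = C(d+n-1, n-1) - C(d-e+n-1, n-1) for d >= e.
With n=4, e=4, d=11:
C(11+4-1, 4-1) = C(14, 3) = 364
C(11-4+4-1, 4-1) = C(10, 3) = 120
h(11) = 364 - 120 = 244

244


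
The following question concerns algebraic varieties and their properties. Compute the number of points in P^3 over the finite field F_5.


P^3(F_5) has (q^(n+1) - 1)/(q - 1) points.
= 5^3 + 5^2 + 5^1 + 5^0
= 125 + 25 + 5 + 1
= 156

156


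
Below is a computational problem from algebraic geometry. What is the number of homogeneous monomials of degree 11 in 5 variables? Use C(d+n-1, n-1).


The number of degree-11 monomials in 5 variables is C(d+n-1, n-1).
= C(11+5-1, 5-1) = C(15, 4)
= 1365

1365


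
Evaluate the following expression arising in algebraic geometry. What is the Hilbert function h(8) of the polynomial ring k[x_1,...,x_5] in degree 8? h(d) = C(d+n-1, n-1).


The Hilbert function for the polynomial ring in 5 variables is:
h(d) = C(d+n-1, n-1)
h(8) = C(8+5-1, 5-1) = C(12, 4)
= 12! / (4! * 8!)
= 495

495


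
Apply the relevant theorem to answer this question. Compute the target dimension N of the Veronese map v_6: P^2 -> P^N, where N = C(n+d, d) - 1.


The Veronese embedding v_d: P^n -> P^N maps each point to all
degree-d monomials in n+1 homogeneous coordinates.
N = C(n+d, d) - 1
N = C(2+6, 6) - 1
N = C(8, 6) - 1
C(8, 6) = 28
N = 28 - 1 = 27

27


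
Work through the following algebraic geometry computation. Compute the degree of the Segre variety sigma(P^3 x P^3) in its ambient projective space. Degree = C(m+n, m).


The degree of the Segre variety P^3 x P^3 is C(m+n, m).
= C(6, 3)
= 20

20


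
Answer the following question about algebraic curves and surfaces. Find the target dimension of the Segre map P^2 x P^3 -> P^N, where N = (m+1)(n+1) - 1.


The Segre embedding maps P^m x P^n into P^N via
all products of coordinates from each factor.
N = (m+1)(n+1) - 1
N = (2+1)(3+1) - 1
N = 3*4 - 1
N = 12 - 1 = 11

11


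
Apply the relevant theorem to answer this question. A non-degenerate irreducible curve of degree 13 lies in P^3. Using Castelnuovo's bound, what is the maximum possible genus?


Castelnuovo's bound: write d - 1 = m(r-1) + epsilon with 0 <= epsilon < r-1.
d - 1 = 13 - 1 = 12
r - 1 = 3 - 1 = 2
12 = 6*2 + 0, so m = 6, epsilon = 0
pi(d, r) = m(m-1)(r-1)/2 + m*epsilon
= 6*5*2/2 + 6*0
= 60/2 + 0
= 30 + 0 = 30

30


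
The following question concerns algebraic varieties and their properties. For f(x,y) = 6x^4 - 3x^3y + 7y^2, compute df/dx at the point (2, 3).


df/dx = 4*6*x^3 + 3*(-3)*x^2*y
At (2,3): 4*6*2^3 + 3*(-3)*2^2*3
= 192 - 108
= 84

84


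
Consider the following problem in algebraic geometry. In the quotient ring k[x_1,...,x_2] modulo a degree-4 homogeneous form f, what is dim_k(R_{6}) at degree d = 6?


For R = k[x_1,...,x_n]/(f) with f homogeneous of degree e:
The Hilbert series is (1 - t^e)/(1 - t)^n.
So h(d) = C(d+n-1, n-1) - C(d-e+n-1, n-1) for d >= e.
With n=2, e=4, d=6:
C(6+2-1, 2-1) = C(7, 1) = 7
C(6-4+2-1, 2-1) = C(3, 1) = 3
h(6) = 7 - 3 = 4

4


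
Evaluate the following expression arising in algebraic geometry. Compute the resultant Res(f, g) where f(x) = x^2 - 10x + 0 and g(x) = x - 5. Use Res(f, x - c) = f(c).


For Res(f, x - c), we evaluate f at x = c.
f(5) = 5^2 - 10*5 + 0
= 25 - 50 + 0
= -25 + 0 = -25
Res(f, g) = -25

-25


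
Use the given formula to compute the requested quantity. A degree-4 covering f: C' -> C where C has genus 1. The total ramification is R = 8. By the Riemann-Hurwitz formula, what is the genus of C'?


Riemann-Hurwitz formula: 2g' - 2 = d(2g - 2) + R
Given: d = 4, g = 1, R = 8
2g' - 2 = 4*(2*1 - 2) + 8
2g' - 2 = 4*0 + 8
2g' - 2 = 0 + 8 = 8
2g' = 10
g' = 5

5
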